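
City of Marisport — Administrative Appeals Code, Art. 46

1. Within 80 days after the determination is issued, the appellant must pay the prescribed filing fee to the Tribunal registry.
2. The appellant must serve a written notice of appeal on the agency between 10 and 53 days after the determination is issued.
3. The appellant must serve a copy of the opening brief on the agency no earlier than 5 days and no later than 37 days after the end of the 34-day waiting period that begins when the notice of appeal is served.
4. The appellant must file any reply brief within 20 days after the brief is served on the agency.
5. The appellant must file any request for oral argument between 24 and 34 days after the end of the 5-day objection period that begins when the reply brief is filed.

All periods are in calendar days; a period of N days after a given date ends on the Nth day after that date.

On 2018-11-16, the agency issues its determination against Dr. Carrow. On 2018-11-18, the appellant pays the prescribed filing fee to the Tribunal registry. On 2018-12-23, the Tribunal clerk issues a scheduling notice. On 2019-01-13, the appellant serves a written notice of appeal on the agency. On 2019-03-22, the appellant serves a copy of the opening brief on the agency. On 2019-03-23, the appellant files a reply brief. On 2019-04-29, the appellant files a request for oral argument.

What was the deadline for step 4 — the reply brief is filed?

Step 4 runs from 2019-03-22, when the brief is served on the agency. 20 days after 2019-03-22 is 2019-04-11.

2019-04-11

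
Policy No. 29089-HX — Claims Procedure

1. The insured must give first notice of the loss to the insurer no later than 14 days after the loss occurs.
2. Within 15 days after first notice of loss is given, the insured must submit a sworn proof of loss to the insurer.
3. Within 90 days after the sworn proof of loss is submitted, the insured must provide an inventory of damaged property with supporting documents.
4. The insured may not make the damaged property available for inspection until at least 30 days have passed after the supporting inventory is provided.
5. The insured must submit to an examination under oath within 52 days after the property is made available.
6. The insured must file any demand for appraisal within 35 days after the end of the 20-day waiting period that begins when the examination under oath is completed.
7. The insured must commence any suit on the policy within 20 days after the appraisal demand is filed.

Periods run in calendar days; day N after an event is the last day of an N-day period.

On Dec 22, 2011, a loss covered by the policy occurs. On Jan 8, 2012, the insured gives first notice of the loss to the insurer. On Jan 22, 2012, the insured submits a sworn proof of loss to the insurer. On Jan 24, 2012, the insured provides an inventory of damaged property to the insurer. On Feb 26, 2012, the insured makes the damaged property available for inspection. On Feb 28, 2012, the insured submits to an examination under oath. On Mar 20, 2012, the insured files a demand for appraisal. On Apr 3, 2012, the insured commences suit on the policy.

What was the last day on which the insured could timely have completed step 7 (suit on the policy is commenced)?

Apr 9, 2012

Step 7 runs from Mar 20, 2012, when the appraisal demand is filed. 20 days after Mar 20, 2012 is Apr 9, 2012.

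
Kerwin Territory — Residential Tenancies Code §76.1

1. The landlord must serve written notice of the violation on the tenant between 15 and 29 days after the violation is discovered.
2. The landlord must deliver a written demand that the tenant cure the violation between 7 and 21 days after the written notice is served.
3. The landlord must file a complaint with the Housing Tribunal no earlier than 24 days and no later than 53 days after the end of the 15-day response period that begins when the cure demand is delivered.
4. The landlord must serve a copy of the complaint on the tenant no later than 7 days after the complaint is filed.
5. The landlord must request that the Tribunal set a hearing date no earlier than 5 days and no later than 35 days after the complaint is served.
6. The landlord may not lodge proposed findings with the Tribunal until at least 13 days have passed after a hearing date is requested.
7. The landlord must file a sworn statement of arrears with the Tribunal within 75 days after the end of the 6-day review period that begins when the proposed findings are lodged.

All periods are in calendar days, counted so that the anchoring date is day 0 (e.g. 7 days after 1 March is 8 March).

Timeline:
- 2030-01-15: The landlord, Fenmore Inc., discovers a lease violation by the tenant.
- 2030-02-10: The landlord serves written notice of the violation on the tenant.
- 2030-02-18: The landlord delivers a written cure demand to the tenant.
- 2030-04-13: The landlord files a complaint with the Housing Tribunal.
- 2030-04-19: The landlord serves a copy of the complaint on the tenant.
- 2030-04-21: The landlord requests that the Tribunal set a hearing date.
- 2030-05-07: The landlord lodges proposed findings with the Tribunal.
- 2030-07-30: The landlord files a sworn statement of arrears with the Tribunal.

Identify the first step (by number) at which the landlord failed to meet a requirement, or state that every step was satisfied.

Step 5

Step 1 — 15 and 29 days from 2030-01-15 (when the violation is discovered) are 2030-01-30 and 2030-02-13 respectively; 2030-02-10 falls inside that range.
Step 2 — 7 and 21 days from 2030-02-10 (when the written notice is served) are 2030-02-17 and 2030-03-03 respectively; done 2030-02-18, which is between those dates.
Step 3 — 24 and 53 days from 2030-03-05 (end of the 15-day response period, which began when the cure demand is delivered on 2030-02-18) are 2030-03-29 and 2030-04-27 respectively; done 2030-04-13, which is between those dates.
Step 4 — counting 7 days from 2030-04-13 (when the complaint is filed) gives a deadline of 2030-04-20; 2030-04-19 is within that limit.
Step 5 — 5 and 35 days from 2030-04-19 (when the complaint is served) are 2030-04-24 and 2030-05-24 respectively; 2030-04-21 is 3 days too early.
No need to go further; step 5 was not satisfied.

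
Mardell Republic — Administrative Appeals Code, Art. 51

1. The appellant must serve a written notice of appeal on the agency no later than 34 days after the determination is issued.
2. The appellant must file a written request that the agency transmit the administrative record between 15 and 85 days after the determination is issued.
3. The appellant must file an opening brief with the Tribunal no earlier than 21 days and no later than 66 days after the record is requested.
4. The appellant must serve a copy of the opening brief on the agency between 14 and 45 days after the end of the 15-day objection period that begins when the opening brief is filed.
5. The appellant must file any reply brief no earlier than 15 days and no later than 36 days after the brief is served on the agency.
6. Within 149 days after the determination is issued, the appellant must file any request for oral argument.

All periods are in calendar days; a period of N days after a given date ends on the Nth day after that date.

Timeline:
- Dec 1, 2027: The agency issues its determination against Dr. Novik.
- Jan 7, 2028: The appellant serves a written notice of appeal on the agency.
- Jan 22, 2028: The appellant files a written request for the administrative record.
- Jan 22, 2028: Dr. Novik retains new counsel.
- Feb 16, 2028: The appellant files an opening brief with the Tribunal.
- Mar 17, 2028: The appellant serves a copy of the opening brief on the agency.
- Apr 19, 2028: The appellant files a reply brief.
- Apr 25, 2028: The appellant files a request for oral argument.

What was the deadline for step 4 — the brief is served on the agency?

The opening brief is filed on Feb 16, 2028; the 15-day objection period therefore ends Mar 2, 2028, and step 4 runs from that date. The window is 14–45 days after Mar 2, 2028; it closes on Apr 16, 2028.

Apr 16, 2028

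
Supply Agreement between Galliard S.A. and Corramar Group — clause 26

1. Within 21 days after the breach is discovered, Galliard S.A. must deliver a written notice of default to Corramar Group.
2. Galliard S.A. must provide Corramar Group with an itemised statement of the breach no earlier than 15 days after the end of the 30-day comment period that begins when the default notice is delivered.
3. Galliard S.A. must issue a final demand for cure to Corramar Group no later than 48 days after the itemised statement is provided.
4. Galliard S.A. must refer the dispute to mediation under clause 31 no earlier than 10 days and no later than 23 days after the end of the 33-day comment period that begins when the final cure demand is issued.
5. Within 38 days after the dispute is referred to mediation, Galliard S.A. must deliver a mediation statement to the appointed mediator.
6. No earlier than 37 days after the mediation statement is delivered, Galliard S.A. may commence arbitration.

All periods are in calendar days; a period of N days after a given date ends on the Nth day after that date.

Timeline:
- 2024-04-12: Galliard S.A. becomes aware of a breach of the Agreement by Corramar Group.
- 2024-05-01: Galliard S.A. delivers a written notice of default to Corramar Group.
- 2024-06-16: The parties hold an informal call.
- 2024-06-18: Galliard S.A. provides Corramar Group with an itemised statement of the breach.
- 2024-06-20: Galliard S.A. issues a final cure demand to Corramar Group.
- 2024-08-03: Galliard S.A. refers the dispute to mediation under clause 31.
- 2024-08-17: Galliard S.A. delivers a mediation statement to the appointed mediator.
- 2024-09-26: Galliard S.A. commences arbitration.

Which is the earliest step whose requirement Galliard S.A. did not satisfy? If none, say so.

Step 1: 21 days after 2024-04-12 (when the breach is discovered) is 2024-05-03; completed 2024-05-01, before the deadline.
Step 2: the earliest permitted date is 15 days after 2024-05-31 (end of the 30-day comment period, which began when the default notice is delivered on 2024-05-01), i.e. 2024-06-15; done 2024-06-18, after the minimum wait.
Step 3: 48 days after 2024-06-18 (when the itemised statement is provided) is 2024-08-05; done 2024-06-20 — timely.
Step 4: the window is 10–23 days after 2024-07-23 (end of the 33-day comment period, which began when the final cure demand is issued on 2024-06-20), so 2024-08-02 through 2024-08-15; done 2024-08-03 — within the window.
Step 5: 38 days after 2024-08-03 (when the dispute is referred to mediation) is 2024-09-10; done 2024-08-17 — timely.
Step 6: the earliest permitted date is 37 days after 2024-08-17 (when the mediation statement is delivered), i.e. 2024-09-23; done 2024-09-26 — permitted.

None — every step was satisfied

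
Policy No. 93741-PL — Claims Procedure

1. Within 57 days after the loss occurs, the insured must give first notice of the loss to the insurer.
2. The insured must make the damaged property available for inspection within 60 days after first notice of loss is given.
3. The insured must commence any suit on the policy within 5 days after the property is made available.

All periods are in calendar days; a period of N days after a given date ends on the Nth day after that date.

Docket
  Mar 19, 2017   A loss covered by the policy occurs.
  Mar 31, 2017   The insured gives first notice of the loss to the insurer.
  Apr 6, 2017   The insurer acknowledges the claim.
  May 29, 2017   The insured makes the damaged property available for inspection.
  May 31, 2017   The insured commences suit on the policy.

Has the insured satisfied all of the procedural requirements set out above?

Step 1: 57 days after Mar 19, 2017 (when the loss occurs) is May 15, 2017; Mar 31, 2017 is within that limit.
Step 2: 60 days after Mar 31, 2017 (when first notice of loss is given) is May 30, 2017; May 29, 2017 is within that limit.
Step 3: 5 days after May 29, 2017 (when the property is made available) is Jun 3, 2017; done May 31, 2017 — timely.

Yes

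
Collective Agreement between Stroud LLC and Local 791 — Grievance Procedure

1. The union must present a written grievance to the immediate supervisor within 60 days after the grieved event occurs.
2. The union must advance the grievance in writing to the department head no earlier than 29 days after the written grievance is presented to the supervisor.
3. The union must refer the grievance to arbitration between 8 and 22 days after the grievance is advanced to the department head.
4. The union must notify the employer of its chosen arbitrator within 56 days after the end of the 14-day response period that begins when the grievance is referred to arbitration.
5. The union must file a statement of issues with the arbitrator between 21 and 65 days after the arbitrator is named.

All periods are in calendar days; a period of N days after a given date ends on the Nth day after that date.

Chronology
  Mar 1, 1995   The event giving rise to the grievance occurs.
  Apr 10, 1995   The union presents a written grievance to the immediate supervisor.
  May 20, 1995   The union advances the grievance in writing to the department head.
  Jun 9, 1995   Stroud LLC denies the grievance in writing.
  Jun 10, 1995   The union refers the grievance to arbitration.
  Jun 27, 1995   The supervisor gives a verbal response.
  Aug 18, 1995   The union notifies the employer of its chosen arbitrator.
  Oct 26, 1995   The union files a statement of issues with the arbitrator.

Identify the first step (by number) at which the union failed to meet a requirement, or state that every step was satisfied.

(1) due by Mar 1, 1995 + 60 days = Apr 30, 1995; Apr 10, 1995 is within that limit.
(2) permitted from Apr 10, 1995 + 29 days = May 9, 1995 onward; done May 20, 1995 — permitted.
(3) the permitted window runs from May 20, 1995 + 8 = May 28, 1995 to May 20, 1995 + 22 = Jun 11, 1995; Jun 10, 1995 falls inside that range.
(4) due by Jun 24, 1995 + 56 days = Aug 19, 1995; done Aug 18, 1995 — timely.
(5) the permitted window runs from Aug 18, 1995 + 21 = Sep 8, 1995 to Aug 18, 1995 + 65 = Oct 22, 1995; done Oct 26, 1995 — 4 days after the window closed.
The analysis stops there.

Step 5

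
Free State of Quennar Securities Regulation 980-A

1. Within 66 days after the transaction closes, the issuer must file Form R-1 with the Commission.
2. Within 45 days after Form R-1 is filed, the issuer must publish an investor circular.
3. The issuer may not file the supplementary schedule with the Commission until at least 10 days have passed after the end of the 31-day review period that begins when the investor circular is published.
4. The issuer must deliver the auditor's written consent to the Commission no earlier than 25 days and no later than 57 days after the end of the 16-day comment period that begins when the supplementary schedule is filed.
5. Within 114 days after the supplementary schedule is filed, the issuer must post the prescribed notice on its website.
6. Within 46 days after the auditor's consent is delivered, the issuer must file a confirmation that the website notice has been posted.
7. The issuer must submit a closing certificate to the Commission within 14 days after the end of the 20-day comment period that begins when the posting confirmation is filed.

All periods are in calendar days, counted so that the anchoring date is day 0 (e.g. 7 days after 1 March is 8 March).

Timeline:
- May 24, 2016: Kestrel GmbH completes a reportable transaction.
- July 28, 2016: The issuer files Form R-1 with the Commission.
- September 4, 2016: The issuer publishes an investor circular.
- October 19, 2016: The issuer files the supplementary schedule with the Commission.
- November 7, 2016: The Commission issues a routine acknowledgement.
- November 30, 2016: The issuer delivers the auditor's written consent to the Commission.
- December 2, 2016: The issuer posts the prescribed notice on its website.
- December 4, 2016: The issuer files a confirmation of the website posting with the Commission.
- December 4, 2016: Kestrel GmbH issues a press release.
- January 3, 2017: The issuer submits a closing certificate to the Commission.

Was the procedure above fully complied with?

Step 1: 66 days after May 24, 2016 (when the transaction closes) is July 29, 2016; July 28, 2016 is within that limit.
Step 2: 45 days after July 28, 2016 (when Form R-1 is filed) is September 11, 2016; September 4, 2016 is within that limit.
Step 3: the earliest permitted date is 10 days after October 5, 2016 (end of the 31-day review period, which began when the investor circular is published on September 4, 2016), i.e. October 15, 2016; done October 19, 2016, after the minimum wait.
Step 4: the window is 25–57 days after November 4, 2016 (end of the 16-day comment period, which began when the supplementary schedule is filed on October 19, 2016), so November 29, 2016 through December 31, 2016; done November 30, 2016 — within the window.
Step 5: 114 days after October 19, 2016 (when the supplementary schedule is filed) is February 10, 2017; done December 2, 2016 — timely.
Step 6: 46 days after November 30, 2016 (when the auditor's consent is delivered) is January 15, 2017; done December 4, 2016 — timely.
Step 7: 14 days after December 24, 2016 (end of the 20-day comment period, which began when the posting confirmation is filed on December 4, 2016) is January 7, 2017; done January 3, 2017 — timely.

Yes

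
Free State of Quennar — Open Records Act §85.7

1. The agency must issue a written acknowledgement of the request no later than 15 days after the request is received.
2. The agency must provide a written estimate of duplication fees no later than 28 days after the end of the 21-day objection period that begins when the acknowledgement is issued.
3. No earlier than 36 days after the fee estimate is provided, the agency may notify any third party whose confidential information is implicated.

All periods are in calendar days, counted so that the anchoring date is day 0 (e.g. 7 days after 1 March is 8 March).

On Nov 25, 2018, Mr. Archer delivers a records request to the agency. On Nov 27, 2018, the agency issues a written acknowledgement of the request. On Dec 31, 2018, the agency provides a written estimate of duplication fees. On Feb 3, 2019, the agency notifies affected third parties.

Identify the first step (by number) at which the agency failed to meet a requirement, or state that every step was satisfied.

Step 3

Step 1: 15 days after Nov 25, 2018 (when the request is received) is Dec 10, 2018; done Nov 27, 2018 — timely.
Step 2: 28 days after Dec 18, 2018 (end of the 21-day objection period, which began when the acknowledgement is issued on Nov 27, 2018) is Jan 15, 2019; completed Dec 31, 2018, before the deadline.
Step 3: the earliest permitted date is 36 days after Dec 31, 2018 (when the fee estimate is provided), i.e. Feb 5, 2019; done Feb 3, 2019 — 2 days too early.
Later steps need not be reached.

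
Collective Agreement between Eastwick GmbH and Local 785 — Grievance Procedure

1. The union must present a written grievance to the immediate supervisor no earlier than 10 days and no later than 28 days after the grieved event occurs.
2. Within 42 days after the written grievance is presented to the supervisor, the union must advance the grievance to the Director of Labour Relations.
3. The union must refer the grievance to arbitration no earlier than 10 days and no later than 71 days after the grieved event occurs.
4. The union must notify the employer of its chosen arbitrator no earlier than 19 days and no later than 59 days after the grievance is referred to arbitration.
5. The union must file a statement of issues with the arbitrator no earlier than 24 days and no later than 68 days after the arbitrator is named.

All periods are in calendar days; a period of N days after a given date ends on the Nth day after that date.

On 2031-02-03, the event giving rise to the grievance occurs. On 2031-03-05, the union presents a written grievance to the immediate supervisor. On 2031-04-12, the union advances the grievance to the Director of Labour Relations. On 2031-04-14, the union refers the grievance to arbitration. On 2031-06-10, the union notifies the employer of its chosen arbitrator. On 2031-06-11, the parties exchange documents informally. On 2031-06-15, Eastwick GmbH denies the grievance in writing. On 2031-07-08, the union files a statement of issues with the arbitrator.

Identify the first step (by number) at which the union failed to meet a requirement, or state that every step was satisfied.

Step 1

Step 1 — 10 and 28 days from 2031-02-03 (when the grieved event occurs) are 2031-02-13 and 2031-03-03 respectively; 2031-03-05 is 2 days past the end of the window.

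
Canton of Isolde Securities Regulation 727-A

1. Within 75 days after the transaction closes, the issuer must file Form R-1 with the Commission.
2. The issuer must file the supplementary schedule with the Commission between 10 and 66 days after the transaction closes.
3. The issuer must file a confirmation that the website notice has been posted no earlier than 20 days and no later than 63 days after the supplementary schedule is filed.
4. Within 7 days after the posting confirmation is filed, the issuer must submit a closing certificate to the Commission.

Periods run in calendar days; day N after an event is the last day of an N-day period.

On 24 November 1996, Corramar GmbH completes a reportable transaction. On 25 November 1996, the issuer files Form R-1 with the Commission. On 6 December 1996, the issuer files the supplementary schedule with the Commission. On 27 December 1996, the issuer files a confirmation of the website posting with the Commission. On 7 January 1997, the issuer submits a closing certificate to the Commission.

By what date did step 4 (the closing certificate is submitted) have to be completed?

Step 4 runs from 27 December 1996, when the posting confirmation is filed. 7 days after 27 December 1996 is 3 January 1997.

3 January 1997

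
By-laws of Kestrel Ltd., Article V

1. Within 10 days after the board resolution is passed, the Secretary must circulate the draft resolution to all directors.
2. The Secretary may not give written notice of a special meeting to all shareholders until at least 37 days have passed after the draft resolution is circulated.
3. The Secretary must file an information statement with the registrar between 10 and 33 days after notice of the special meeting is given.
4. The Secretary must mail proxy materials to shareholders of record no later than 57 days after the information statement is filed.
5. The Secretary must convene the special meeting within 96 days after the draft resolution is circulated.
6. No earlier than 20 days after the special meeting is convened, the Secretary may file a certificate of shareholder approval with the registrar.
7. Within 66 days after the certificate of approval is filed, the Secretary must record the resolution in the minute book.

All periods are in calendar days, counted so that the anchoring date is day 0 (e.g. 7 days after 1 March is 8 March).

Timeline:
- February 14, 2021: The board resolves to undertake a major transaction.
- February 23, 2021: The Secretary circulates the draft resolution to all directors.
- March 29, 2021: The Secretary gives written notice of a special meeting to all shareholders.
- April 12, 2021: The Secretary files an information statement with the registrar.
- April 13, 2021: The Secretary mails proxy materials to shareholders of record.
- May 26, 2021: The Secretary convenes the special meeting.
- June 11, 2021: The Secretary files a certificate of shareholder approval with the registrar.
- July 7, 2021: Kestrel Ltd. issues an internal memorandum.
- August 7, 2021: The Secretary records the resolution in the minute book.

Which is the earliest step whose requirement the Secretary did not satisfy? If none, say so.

Step 2

Step 1: 10 days after February 14, 2021 (when the board resolution is passed) is February 24, 2021; February 23, 2021 is within that limit.
Step 2: the earliest permitted date is 37 days after February 23, 2021 (when the draft resolution is circulated), i.e. April 1, 2021; done March 29, 2021 — 3 days too early.
No need to go further; step 2 was not satisfied.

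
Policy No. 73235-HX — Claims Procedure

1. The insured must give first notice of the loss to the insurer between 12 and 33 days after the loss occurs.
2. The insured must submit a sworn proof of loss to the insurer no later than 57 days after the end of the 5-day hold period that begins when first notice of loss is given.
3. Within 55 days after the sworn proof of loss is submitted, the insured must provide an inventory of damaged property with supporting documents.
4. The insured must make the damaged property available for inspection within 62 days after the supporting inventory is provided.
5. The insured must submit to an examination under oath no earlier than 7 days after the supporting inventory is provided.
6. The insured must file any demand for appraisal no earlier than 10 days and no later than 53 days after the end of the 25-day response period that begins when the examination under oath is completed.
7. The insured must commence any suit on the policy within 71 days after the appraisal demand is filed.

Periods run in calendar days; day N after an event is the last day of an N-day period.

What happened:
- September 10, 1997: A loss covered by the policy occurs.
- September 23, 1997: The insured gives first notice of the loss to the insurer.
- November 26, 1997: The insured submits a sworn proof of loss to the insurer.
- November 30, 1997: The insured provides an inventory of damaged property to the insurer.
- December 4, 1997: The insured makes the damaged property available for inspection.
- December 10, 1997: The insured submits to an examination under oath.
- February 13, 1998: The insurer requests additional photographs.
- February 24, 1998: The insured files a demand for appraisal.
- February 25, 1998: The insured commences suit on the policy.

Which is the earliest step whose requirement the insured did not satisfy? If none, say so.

Step 1: the window is 12–33 days after September 10, 1997 (when the loss occurs), so September 22, 1997 through October 13, 1997; done September 23, 1997 — within the window.
Step 2: 57 days after September 28, 1997 (end of the 5-day hold period, which began when first notice of loss is given on September 23, 1997) is November 24, 1997; not done until November 26, 1997, 2 days after the deadline.

Step 2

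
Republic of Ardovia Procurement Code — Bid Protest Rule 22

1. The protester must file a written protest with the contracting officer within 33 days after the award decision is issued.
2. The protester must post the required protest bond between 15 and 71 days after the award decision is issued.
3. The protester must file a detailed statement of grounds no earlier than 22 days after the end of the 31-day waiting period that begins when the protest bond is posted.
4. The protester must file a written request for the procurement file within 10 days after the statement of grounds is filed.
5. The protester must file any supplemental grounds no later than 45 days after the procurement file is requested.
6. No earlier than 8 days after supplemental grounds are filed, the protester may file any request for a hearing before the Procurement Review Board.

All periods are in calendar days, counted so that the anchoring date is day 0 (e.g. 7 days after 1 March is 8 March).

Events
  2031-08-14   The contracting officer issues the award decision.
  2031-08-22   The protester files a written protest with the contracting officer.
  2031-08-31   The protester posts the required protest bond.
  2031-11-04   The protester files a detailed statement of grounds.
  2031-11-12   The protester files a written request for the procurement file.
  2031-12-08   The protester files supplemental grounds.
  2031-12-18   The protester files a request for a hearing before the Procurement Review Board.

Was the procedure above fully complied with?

Yes

Step 1: 33 days after 2031-08-14 (when the award decision is issued) is 2031-09-16; completed 2031-08-22, before the deadline.
Step 2: the window is 15–71 days after 2031-08-14 (when the award decision is issued), so 2031-08-29 through 2031-10-24; done 2031-08-31 — within the window.
Step 3: the earliest permitted date is 22 days after 2031-10-01 (end of the 31-day waiting period, which began when the protest bond is posted on 2031-08-31), i.e. 2031-10-23; done 2031-11-04 — permitted.
Step 4: 10 days after 2031-11-04 (when the statement of grounds is filed) is 2031-11-14; completed 2031-11-12, before the deadline.
Step 5: 45 days after 2031-11-12 (when the procurement file is requested) is 2031-12-27; 2031-12-08 is within that limit.
Step 6: the earliest permitted date is 8 days after 2031-12-08 (when supplemental grounds are filed), i.e. 2031-12-16; done 2031-12-18, after the minimum wait.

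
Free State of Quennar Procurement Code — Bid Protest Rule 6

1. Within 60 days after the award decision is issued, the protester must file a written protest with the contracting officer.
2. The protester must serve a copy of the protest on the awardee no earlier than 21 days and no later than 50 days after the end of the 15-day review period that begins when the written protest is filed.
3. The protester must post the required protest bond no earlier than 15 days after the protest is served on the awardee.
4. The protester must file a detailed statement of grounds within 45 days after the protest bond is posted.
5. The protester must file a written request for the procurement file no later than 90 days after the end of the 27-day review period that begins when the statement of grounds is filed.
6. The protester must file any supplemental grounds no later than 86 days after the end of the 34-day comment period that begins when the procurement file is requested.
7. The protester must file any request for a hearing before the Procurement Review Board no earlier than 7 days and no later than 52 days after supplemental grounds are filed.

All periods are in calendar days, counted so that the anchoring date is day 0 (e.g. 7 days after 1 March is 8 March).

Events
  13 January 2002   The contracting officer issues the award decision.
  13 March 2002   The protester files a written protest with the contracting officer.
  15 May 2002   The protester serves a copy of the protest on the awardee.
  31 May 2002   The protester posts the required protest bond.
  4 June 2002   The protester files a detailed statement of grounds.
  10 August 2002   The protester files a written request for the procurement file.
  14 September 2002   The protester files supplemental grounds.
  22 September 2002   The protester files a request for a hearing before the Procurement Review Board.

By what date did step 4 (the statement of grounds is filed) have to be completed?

Step 4 runs from 31 May 2002, when the protest bond is posted. 45 days after 31 May 2002 is 15 July 2002.

15 July 2002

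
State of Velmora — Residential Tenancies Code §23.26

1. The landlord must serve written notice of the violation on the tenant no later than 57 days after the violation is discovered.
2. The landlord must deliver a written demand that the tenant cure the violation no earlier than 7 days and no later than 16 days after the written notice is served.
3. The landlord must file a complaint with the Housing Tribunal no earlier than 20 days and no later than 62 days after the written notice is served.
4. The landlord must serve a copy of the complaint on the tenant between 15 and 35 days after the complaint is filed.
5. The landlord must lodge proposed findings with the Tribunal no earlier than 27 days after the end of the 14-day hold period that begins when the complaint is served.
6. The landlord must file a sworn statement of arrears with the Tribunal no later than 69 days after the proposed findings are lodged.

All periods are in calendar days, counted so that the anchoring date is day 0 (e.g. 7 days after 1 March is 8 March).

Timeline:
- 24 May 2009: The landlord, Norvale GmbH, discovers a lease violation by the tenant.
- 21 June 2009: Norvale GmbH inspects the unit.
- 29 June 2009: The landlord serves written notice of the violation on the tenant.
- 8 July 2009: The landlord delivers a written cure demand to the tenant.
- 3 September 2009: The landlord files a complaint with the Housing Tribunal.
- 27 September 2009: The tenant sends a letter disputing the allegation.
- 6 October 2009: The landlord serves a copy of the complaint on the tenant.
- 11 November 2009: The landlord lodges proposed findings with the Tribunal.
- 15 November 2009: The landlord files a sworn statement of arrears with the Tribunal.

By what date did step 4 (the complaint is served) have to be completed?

8 October 2009

Step 4 runs from 3 September 2009, when the complaint is filed. The window is 15–35 days after 3 September 2009; it closes on 8 October 2009.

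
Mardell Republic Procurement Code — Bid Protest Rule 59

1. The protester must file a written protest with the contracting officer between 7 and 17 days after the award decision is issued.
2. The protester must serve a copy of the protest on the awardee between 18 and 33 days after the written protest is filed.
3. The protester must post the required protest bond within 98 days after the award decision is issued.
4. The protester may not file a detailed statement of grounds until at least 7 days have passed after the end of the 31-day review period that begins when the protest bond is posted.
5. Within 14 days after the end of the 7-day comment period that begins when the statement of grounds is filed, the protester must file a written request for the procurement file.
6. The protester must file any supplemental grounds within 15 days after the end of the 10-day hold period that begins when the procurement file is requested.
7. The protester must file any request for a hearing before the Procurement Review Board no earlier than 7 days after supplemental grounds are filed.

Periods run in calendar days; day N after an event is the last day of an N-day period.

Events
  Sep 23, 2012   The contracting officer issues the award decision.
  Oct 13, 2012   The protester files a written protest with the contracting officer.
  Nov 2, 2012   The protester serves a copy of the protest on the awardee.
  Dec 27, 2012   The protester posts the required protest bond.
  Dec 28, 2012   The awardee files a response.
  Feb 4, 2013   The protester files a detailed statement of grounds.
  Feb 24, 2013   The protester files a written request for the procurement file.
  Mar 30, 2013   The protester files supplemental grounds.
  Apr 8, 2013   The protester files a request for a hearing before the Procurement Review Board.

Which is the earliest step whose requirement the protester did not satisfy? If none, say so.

Step 1

Step 1: the window is 7–17 days after Sep 23, 2012 (when the award decision is issued), so Sep 30, 2012 through Oct 10, 2012; Oct 13, 2012 is 3 days past the end of the window.
No need to go further; step 1 was not satisfied.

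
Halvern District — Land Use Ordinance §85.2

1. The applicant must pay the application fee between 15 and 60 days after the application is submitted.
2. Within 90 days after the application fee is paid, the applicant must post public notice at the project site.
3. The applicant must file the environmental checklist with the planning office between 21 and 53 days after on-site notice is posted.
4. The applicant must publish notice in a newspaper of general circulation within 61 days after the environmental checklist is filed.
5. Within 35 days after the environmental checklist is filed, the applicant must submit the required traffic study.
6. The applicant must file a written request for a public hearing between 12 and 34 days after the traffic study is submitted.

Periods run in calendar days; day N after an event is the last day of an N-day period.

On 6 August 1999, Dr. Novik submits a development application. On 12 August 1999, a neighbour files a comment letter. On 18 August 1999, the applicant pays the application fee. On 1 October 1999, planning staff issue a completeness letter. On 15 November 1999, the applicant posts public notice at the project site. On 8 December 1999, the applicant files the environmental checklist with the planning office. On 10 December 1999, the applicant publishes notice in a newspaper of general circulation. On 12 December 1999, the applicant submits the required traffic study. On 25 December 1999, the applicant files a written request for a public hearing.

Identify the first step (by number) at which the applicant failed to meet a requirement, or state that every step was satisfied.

Step 1: the window is 15–60 days after 6 August 1999 (when the application is submitted), so 21 August 1999 through 5 October 1999; done 18 August 1999 — 3 days before the window opened.
That is the first point of non-compliance.

Step 1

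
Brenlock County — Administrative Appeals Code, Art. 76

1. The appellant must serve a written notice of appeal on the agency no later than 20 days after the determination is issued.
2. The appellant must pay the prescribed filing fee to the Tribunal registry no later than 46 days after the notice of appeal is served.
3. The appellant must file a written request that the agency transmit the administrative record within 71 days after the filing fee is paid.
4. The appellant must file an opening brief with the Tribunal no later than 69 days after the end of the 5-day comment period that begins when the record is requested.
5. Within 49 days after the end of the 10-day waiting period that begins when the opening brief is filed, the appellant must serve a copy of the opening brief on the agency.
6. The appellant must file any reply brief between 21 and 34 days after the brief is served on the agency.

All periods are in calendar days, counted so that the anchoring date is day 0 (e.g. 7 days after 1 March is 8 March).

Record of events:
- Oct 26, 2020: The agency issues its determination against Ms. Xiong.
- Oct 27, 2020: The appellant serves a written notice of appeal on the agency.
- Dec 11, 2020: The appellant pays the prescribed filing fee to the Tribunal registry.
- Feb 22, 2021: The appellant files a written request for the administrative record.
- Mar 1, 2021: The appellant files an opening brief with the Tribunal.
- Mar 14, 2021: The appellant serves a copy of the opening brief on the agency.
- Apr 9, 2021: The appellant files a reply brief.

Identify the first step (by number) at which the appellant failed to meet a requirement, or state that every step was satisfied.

Step 3

(1) due by Oct 26, 2020 + 20 days = Nov 15, 2020; done Oct 27, 2020 — timely.
(2) due by Oct 27, 2020 + 46 days = Dec 12, 2020; done Dec 11, 2020 — timely.
(3) due by Dec 11, 2020 + 71 days = Feb 20, 2021; Feb 22, 2021 misses that deadline by 2 days.
That is the first point of non-compliance.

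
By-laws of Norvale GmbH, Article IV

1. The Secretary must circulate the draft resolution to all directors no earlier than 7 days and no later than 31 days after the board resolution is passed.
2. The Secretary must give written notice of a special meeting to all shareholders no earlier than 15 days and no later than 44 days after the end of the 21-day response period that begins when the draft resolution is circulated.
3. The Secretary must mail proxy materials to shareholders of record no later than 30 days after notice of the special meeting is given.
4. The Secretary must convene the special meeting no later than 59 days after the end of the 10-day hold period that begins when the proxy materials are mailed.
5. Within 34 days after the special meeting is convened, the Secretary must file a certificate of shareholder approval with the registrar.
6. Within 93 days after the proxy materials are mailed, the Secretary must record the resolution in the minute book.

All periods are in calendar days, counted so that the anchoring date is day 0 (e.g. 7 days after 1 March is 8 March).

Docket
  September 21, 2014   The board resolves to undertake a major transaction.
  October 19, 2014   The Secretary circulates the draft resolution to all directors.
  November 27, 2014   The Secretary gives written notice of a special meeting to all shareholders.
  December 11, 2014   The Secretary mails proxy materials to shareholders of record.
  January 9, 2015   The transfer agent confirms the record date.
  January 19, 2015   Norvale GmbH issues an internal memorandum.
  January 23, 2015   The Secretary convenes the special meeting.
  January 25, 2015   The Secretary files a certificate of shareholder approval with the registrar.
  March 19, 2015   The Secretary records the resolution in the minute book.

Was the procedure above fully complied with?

Step 1: the window is 7–31 days after September 21, 2014 (when the board resolution is passed), so September 28, 2014 through October 22, 2014; October 19, 2014 falls inside that range.
Step 2: the window is 15–44 days after November 9, 2014 (end of the 21-day response period, which began when the draft resolution is circulated on October 19, 2014), so November 24, 2014 through December 23, 2014; done November 27, 2014, which is between those dates.
Step 3: 30 days after November 27, 2014 (when notice of the special meeting is given) is December 27, 2014; completed December 11, 2014, before the deadline.
Step 4: 59 days after December 21, 2014 (end of the 10-day hold period, which began when the proxy materials are mailed on December 11, 2014) is February 18, 2015; completed January 23, 2015, before the deadline.
Step 5: 34 days after January 23, 2015 (when the special meeting is convened) is February 26, 2015; January 25, 2015 is within that limit.
Step 6: 93 days after December 11, 2014 (when the proxy materials are mailed) is March 14, 2015; March 19, 2015 misses that deadline by 5 days.

No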